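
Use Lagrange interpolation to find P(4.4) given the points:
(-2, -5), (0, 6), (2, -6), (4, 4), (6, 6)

Lagrange interpolation formula:
P(x) = Σ yᵢ × Lᵢ(x)
where Lᵢ(x) = Π_{j≠i} (x - xⱼ)/(xᵢ - xⱼ)

L_0(4.4) = (4.4 - 0)/(-2 - 0) × (4.4 - 2)/(-2 - 2) × (4.4 - 4)/(-2 - 4) × (4.4 - 6)/(-2 - 6) = -0.017600
L_1(4.4) = (4.4 - (-2))/(0 - (-2)) × (4.4 - 2)/(0 - 2) × (4.4 - 4)/(0 - 4) × (4.4 - 6)/(0 - 6) = 0.102400
L_2(4.4) = (4.4 - (-2))/(2 - (-2)) × (4.4 - 0)/(2 - 0) × (4.4 - 4)/(2 - 4) × (4.4 - 6)/(2 - 6) = -0.281600
L_3(4.4) = (4.4 - (-2))/(4 - (-2)) × (4.4 - 0)/(4 - 0) × (4.4 - 2)/(4 - 2) × (4.4 - 6)/(4 - 6) = 1.126400
L_4(4.4) = (4.4 - (-2))/(6 - (-2)) × (4.4 - 0)/(6 - 0) × (4.4 - 2)/(6 - 2) × (4.4 - 4)/(6 - 4) = 0.070400

P(4.4) = (-5)×L_0(4.4) + 6×L_1(4.4) + (-6)×L_2(4.4) + 4×L_3(4.4) + 6×L_4(4.4)
P(4.4) = 7.320000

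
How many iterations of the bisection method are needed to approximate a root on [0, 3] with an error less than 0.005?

We need (b-a)/2^n ≤ 0.005
(3 - 0)/2^n ≤ 0.005
3/2^n ≤ 0.005
2^n ≥ 600
n ≥ log₂(600) = 9.23
n ≥ 10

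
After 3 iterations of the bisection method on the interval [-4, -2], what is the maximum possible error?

Bisection error bound: |error| ≤ (b-a)/2^n
|error| ≤ (-2 - (-4))/2^3 = 2/2^3
|error| ≤ 0.2500000000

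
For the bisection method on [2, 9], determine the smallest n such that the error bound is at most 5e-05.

We need (b-a)/2^n ≤ 5e-05
(9 - 2)/2^n ≤ 5e-05
7/2^n ≤ 5e-05
2^n ≥ 140000
n ≥ log₂(140000) = 17.10
n ≥ 18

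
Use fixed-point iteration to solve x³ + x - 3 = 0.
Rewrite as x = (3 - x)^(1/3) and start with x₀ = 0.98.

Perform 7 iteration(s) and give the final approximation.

Equation: x³ + x - 3 = 0
Fixed-point form: x = (3 - x)^(1/3)
x₀ = 0.98

x_1 = g(0.980000) = 1.264107
x_2 = g(1.264107) = 1.201824
x_3 = g(1.201824) = 1.216029
x_4 = g(1.216029) = 1.212819
x_5 = g(1.212819) = 1.213546
x_6 = g(1.213546) = 1.213381
x_7 = g(1.213381) = 1.213419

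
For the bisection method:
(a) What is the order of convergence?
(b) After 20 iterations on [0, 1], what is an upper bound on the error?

(a) Bisection has linear (order 1) convergence; the error is halved each step.

(b) Error bound = (b-a)/2^n = (1 - 0)/2^{20}
    = 1/2^{20}

(a) 1 (linear); (b) error ≤ 9.54e-07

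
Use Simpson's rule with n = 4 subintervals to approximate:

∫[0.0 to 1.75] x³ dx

f(x) = x³
a = 0.0, b = 1.75, n = 4
h = (b - a)/n = 0.437500

Simpson's rule: (h/3)[f(x₀) + 4f(x₁) + 2f(x₂) + ... + f(xₙ)]

x_0 = 0.0000, f(x_0) = 0.000000, coefficient = 1
x_1 = 0.4375, f(x_1) = 0.083740, coefficient = 4
x_2 = 0.8750, f(x_2) = 0.669922, coefficient = 2
x_3 = 1.3125, f(x_3) = 2.260986, coefficient = 4
x_4 = 1.7500, f(x_4) = 5.359375, coefficient = 1

I ≈ (0.437500/3) × 16.078125 = 2.344727
Exact value: 2.344727
Error: 0.000000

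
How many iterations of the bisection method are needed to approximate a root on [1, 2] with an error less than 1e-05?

We need (b-a)/2^n ≤ 1e-05
(2 - 1)/2^n ≤ 1e-05
1/2^n ≤ 1e-05
2^n ≥ 100000
n ≥ log₂(100000) = 16.61
n ≥ 17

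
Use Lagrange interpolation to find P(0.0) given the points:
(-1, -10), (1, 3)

Lagrange interpolation formula:
P(x) = Σ yᵢ × Lᵢ(x)
where Lᵢ(x) = Π_{j≠i} (x - xⱼ)/(xᵢ - xⱼ)

L_0(0.0) = (0.0 - 1)/(-1 - 1) = 0.500000
L_1(0.0) = (0.0 - (-1))/(1 - (-1)) = 0.500000

P(0.0) = (-10)×L_0(0.0) + 3×L_1(0.0)
P(0.0) = -3.500000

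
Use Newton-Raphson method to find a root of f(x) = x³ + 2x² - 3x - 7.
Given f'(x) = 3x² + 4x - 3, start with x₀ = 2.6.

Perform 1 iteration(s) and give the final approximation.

f(x) = x³ + 2x² - 3x - 7
f'(x) = 3x² + 4x - 3
x₀ = 2.6

Newton-Raphson formula: x_{n+1} = x_n - f(x_n)/f'(x_n)

Iteration 1:
  f(2.600000) = 16.296000
  f'(2.600000) = 27.680000
  x_1 = 2.600000 - 16.296000/27.680000 = 2.011272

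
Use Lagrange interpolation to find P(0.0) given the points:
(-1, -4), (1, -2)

Lagrange interpolation formula:
P(x) = Σ yᵢ × Lᵢ(x)
where Lᵢ(x) = Π_{j≠i} (x - xⱼ)/(xᵢ - xⱼ)

L_0(0.0) = (0.0 - 1)/(-1 - 1) = 0.500000
L_1(0.0) = (0.0 - (-1))/(1 - (-1)) = 0.500000

P(0.0) = (-4)×L_0(0.0) + (-2)×L_1(0.0)
P(0.0) = -3.000000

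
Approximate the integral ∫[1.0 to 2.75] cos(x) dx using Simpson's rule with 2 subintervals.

f(x) = cos(x)
a = 1.0, b = 2.75, n = 2
h = (b - a)/n = 0.875000

Simpson's rule: (h/3)[f(x₀) + 4f(x₁) + 2f(x₂) + ... + f(xₙ)]

x_0 = 1.0000, f(x_0) = 0.540302, coefficient = 1
x_1 = 1.8750, f(x_1) = -0.299534, coefficient = 4
x_2 = 2.7500, f(x_2) = -0.924302, coefficient = 1

I ≈ (0.875000/3) × -1.582134 = -0.461456
Exact value: -0.459810
Error: 0.001646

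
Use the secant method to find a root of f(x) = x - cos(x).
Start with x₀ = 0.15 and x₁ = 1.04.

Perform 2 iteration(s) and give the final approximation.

f(x) = x - cos(x)
x₀ = 0.15, x₁ = 1.04

Secant formula: x_{n+1} = x_n - f(x_n)(x_n - x_{n-1})/(f(x_n) - f(x_{n-1}))

Iteration 1:
  f(0.150000) = -0.838771
  f(1.040000) = 0.533780
  x_2 = 1.040000 - 0.533780×(1.040000 - 0.150000)/(0.533780 - (-0.838771))
       = 0.693882
Iteration 2:
  f(1.040000) = 0.533780
  f(0.693882) = -0.074886
  x_3 = 0.693882 - (-0.074886)×(0.693882 - 1.040000)/(-0.074886 - 0.533780)
       = 0.736467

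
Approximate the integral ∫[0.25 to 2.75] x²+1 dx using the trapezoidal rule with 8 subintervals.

f(x) = x²+1
a = 0.25, b = 2.75, n = 8
h = (b - a)/n = 0.312500

Trapezoidal rule: (h/2)[f(x₀) + 2f(x₁) + 2f(x₂) + ... + f(xₙ)]

x_0 = 0.2500, f(x_0) = 1.062500, coefficient = 1
x_1 = 0.5625, f(x_1) = 1.316406, coefficient = 2
x_2 = 0.8750, f(x_2) = 1.765625, coefficient = 2
x_3 = 1.1875, f(x_3) = 2.410156, coefficient = 2
x_4 = 1.5000, f(x_4) = 3.250000, coefficient = 2
x_5 = 1.8125, f(x_5) = 4.285156, coefficient = 2
x_6 = 2.1250, f(x_6) = 5.515625, coefficient = 2
x_7 = 2.4375, f(x_7) = 6.941406, coefficient = 2
x_8 = 2.7500, f(x_8) = 8.562500, coefficient = 1

I ≈ (0.312500/2) × 60.593750 = 9.467773
Exact value: 9.427083
Error: 0.040690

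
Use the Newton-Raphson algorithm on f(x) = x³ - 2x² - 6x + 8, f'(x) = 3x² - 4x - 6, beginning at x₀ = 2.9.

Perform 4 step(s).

f(x) = x³ - 2x² - 6x + 8
f'(x) = 3x² - 4x - 6
x₀ = 2.9

Newton-Raphson formula: x_{n+1} = x_n - f(x_n)/f'(x_n)

Iteration 1:
  f(2.900000) = -1.831000
  f'(2.900000) = 7.630000
  x_1 = 2.900000 - (-1.831000)/7.630000 = 3.139974
Iteration 2:
  f(3.139974) = 0.399655
  f'(3.139974) = 11.018411
  x_2 = 3.139974 - 0.399655/11.018411 = 3.103702
Iteration 3:
  f(3.103702) = 0.009714
  f'(3.103702) = 10.484093
  x_3 = 3.103702 - 0.009714/10.484093 = 3.102776
Iteration 4:
  f(3.102776) = 0.000006
  f'(3.102776) = 10.470548
  x_4 = 3.102776 - 0.000006/10.470548 = 3.102775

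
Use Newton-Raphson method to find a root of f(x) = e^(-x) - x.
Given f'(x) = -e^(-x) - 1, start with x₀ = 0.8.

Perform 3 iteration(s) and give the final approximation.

f(x) = e^(-x) - x
f'(x) = -e^(-x) - 1
x₀ = 0.8

Newton-Raphson formula: x_{n+1} = x_n - f(x_n)/f'(x_n)

Iteration 1:
  f(0.800000) = -0.350671
  f'(0.800000) = -1.449329
  x_1 = 0.800000 - (-0.350671)/(-1.449329) = 0.558046
Iteration 2:
  f(0.558046) = 0.014280
  f'(0.558046) = -1.572326
  x_2 = 0.558046 - 0.014280/(-1.572326) = 0.567128
Iteration 3:
  f(0.567128) = 0.000024
  f'(0.567128) = -1.567152
  x_3 = 0.567128 - 0.000024/(-1.567152) = 0.567143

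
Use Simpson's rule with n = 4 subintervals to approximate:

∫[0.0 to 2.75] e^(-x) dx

f(x) = e^(-x)
a = 0.0, b = 2.75, n = 4
h = (b - a)/n = 0.687500

Simpson's rule: (h/3)[f(x₀) + 4f(x₁) + 2f(x₂) + ... + f(xₙ)]

x_0 = 0.0000, f(x_0) = 1.000000, coefficient = 1
x_1 = 0.6875, f(x_1) = 0.502832, coefficient = 4
x_2 = 1.3750, f(x_2) = 0.252840, coefficient = 2
x_3 = 2.0625, f(x_3) = 0.127136, coefficient = 4
x_4 = 2.7500, f(x_4) = 0.063928, coefficient = 1

I ≈ (0.687500/3) × 4.089476 = 0.937172
Exact value: 0.936072
Error: 0.001100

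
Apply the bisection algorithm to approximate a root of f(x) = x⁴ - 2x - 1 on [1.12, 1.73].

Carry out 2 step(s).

f(x) = x⁴ - 2x - 1
Initial interval: [1.12, 1.73]

Iteration 1:
  c_1 = (1.120000 + 1.730000)/2 = 1.425000
  f(c_1) = f(1.425000) = 0.273438
  f(a) × f(c) < 0, new interval: [1.120000, 1.425000]
Iteration 2:
  c_2 = (1.120000 + 1.425000)/2 = 1.272500
  f(c_2) = f(1.272500) = -0.923009
  f(a) × f(c) ≥ 0, new interval: [1.272500, 1.425000]

After 2 iteration(s), the approximation is c_2 = 1.272500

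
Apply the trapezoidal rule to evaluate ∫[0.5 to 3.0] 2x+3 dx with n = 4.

f(x) = 2x+3
a = 0.5, b = 3.0, n = 4
h = (b - a)/n = 0.625000

Trapezoidal rule: (h/2)[f(x₀) + 2f(x₁) + 2f(x₂) + ... + f(xₙ)]

x_0 = 0.5000, f(x_0) = 4.000000, coefficient = 1
x_1 = 1.1250, f(x_1) = 5.250000, coefficient = 2
x_2 = 1.7500, f(x_2) = 6.500000, coefficient = 2
x_3 = 2.3750, f(x_3) = 7.750000, coefficient = 2
x_4 = 3.0000, f(x_4) = 9.000000, coefficient = 1

I ≈ (0.625000/2) × 52.000000 = 16.250000
Exact value: 16.250000
Error: 0.000000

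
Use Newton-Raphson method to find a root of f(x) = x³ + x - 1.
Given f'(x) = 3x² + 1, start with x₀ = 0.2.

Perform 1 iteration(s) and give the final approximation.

f(x) = x³ + x - 1
f'(x) = 3x² + 1
x₀ = 0.2

Newton-Raphson formula: x_{n+1} = x_n - f(x_n)/f'(x_n)

Iteration 1:
  f(0.200000) = -0.792000
  f'(0.200000) = 1.120000
  x_1 = 0.200000 - (-0.792000)/1.120000 = 0.907143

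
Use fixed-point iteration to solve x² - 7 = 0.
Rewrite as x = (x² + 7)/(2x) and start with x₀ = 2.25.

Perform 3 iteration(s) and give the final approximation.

Equation: x² - 7 = 0
Fixed-point form: x = (x² + 7)/(2x)
x₀ = 2.25

x_1 = g(2.250000) = 2.680556
x_2 = g(2.680556) = 2.645977
x_3 = g(2.645977) = 2.645751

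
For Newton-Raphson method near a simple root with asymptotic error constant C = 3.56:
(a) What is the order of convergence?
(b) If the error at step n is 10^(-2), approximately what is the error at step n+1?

(a) Newton-Raphson has quadratic (order 2) convergence near simple roots.
    This means |e_{n+1}| ≈ C|e_n|².

(b) With |e_n| = 10^(-2) and C = 3.56:
    |e_{n+1}| ≈ 3.56 × (10^(-2))² = 3.56 × 10^(-4)

(a) 2 (quadratic); (b) |e_{n+1}| ≈ 3.560e-04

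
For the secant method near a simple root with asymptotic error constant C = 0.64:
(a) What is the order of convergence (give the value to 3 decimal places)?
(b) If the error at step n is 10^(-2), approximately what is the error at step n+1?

(a) Secant method has superlinear convergence with order φ = (1+√5)/2 ≈ 1.618.
    This means |e_{n+1}| ≈ C|e_n|^1.618.

(b) With |e_n| = 10^(-2) and C = 0.64:
    |e_{n+1}| ≈ 0.64 × (10^(-2))^1.618 = 0.64 × 10^(-3.24)

(a) ≈ 1.618 (golden ratio); (b) |e_{n+1}| ≈ 3.716e-04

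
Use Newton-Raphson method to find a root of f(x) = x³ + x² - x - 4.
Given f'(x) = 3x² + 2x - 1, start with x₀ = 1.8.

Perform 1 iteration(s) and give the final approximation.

f(x) = x³ + x² - x - 4
f'(x) = 3x² + 2x - 1
x₀ = 1.8

Newton-Raphson formula: x_{n+1} = x_n - f(x_n)/f'(x_n)

Iteration 1:
  f(1.800000) = 3.272000
  f'(1.800000) = 12.320000
  x_1 = 1.800000 - 3.272000/12.320000 = 1.534416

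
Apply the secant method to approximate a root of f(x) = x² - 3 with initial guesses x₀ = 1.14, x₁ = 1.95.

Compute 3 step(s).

f(x) = x² - 3
x₀ = 1.14, x₁ = 1.95

Secant formula: x_{n+1} = x_n - f(x_n)(x_n - x_{n-1})/(f(x_n) - f(x_{n-1}))

Iteration 1:
  f(1.140000) = -1.700400
  f(1.950000) = 0.802500
  x_2 = 1.950000 - 0.802500×(1.950000 - 1.140000)/(0.802500 - (-1.700400))
       = 1.690291
Iteration 2:
  f(1.950000) = 0.802500
  f(1.690291) = -0.142915
  x_3 = 1.690291 - (-0.142915)×(1.690291 - 1.950000)/(-0.142915 - 0.802500)
       = 1.729551
Iteration 3:
  f(1.690291) = -0.142915
  f(1.729551) = -0.008655
  x_4 = 1.729551 - (-0.008655)×(1.729551 - 1.690291)/(-0.008655 - (-0.142915))
       = 1.732081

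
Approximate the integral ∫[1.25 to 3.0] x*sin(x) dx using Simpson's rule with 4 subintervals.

f(x) = x*sin(x)
a = 1.25, b = 3.0, n = 4
h = (b - a)/n = 0.437500

Simpson's rule: (h/3)[f(x₀) + 4f(x₁) + 2f(x₂) + ... + f(xₙ)]

x_0 = 1.2500, f(x_0) = 1.186231, coefficient = 1
x_1 = 1.6875, f(x_1) = 1.676021, coefficient = 4
x_2 = 2.1250, f(x_2) = 1.806930, coefficient = 2
x_3 = 2.5625, f(x_3) = 1.402366, coefficient = 4
x_4 = 3.0000, f(x_4) = 0.423360, coefficient = 1

I ≈ (0.437500/3) × 17.536999 = 2.557479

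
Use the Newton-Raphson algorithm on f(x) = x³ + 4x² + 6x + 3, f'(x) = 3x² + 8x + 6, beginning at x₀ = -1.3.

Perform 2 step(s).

f(x) = x³ + 4x² + 6x + 3
f'(x) = 3x² + 8x + 6
x₀ = -1.3

Newton-Raphson formula: x_{n+1} = x_n - f(x_n)/f'(x_n)

Iteration 1:
  f(-1.300000) = -0.237000
  f'(-1.300000) = 0.670000
  x_1 = -1.300000 - (-0.237000)/0.670000 = -0.946269
Iteration 2:
  f(-0.946269) = 0.056774
  f'(-0.946269) = 1.116124
  x_2 = -0.946269 - 0.056774/1.116124 = -0.997135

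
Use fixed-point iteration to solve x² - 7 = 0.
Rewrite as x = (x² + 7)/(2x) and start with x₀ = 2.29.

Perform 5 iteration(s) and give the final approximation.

Equation: x² - 7 = 0
Fixed-point form: x = (x² + 7)/(2x)
x₀ = 2.29

x_1 = g(2.290000) = 2.673384
x_2 = g(2.673384) = 2.645894
x_3 = g(2.645894) = 2.645751
x_4 = g(2.645751) = 2.645751
x_5 = g(2.645751) = 2.645751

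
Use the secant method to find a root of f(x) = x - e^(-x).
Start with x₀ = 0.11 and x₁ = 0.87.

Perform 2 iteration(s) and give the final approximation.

f(x) = x - e^(-x)
x₀ = 0.11, x₁ = 0.87

Secant formula: x_{n+1} = x_n - f(x_n)(x_n - x_{n-1})/(f(x_n) - f(x_{n-1}))

Iteration 1:
  f(0.110000) = -0.785834
  f(0.870000) = 0.451048
  x_2 = 0.870000 - 0.451048×(0.870000 - 0.110000)/(0.451048 - (-0.785834))
       = 0.592854
Iteration 2:
  f(0.870000) = 0.451048
  f(0.592854) = 0.040107
  x_3 = 0.592854 - 0.040107×(0.592854 - 0.870000)/(0.040107 - 0.451048)
       = 0.565806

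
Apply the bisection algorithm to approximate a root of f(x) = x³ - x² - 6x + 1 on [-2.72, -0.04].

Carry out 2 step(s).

f(x) = x³ - x² - 6x + 1
Initial interval: [-2.72, -0.04]

Iteration 1:
  c_1 = (-2.720000 + (-0.040000))/2 = -1.380000
  f(c_1) = f(-1.380000) = 4.747528
  f(a) × f(c) < 0, new interval: [-2.720000, -1.380000]
Iteration 2:
  c_2 = (-2.720000 + (-1.380000))/2 = -2.050000
  f(c_2) = f(-2.050000) = 0.482375
  f(a) × f(c) < 0, new interval: [-2.720000, -2.050000]

After 2 iteration(s), the approximation is c_2 = -2.050000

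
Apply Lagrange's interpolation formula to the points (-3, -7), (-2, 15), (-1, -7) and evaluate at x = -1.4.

Lagrange interpolation formula:
P(x) = Σ yᵢ × Lᵢ(x)
where Lᵢ(x) = Π_{j≠i} (x - xⱼ)/(xᵢ - xⱼ)

L_0(-1.4) = (-1.4 - (-2))/(-3 - (-2)) × (-1.4 - (-1))/(-3 - (-1)) = -0.120000
L_1(-1.4) = (-1.4 - (-3))/(-2 - (-3)) × (-1.4 - (-1))/(-2 - (-1)) = 0.640000
L_2(-1.4) = (-1.4 - (-3))/(-1 - (-3)) × (-1.4 - (-2))/(-1 - (-2)) = 0.480000

P(-1.4) = (-7)×L_0(-1.4) + 15×L_1(-1.4) + (-7)×L_2(-1.4)
P(-1.4) = 7.080000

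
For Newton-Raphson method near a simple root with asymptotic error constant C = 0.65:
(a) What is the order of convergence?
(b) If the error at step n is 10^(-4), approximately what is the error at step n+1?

(a) Newton-Raphson has quadratic (order 2) convergence near simple roots.
    This means |e_{n+1}| ≈ C|e_n|².

(b) With |e_n| = 10^(-4) and C = 0.65:
    |e_{n+1}| ≈ 0.65 × (10^(-4))² = 0.65 × 10^(-8)

(a) 2 (quadratic); (b) |e_{n+1}| ≈ 6.500e-09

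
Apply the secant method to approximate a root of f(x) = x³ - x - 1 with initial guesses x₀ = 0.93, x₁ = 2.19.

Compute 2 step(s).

f(x) = x³ - x - 1
x₀ = 0.93, x₁ = 2.19

Secant formula: x_{n+1} = x_n - f(x_n)(x_n - x_{n-1})/(f(x_n) - f(x_{n-1}))

Iteration 1:
  f(0.930000) = -1.125643
  f(2.190000) = 7.313459
  x_2 = 2.190000 - 7.313459×(2.190000 - 0.930000)/(7.313459 - (-1.125643))
       = 1.098064
Iteration 2:
  f(2.190000) = 7.313459
  f(1.098064) = -0.774079
  x_3 = 1.098064 - (-0.774079)×(1.098064 - 2.190000)/(-0.774079 - 7.313459)
       = 1.202576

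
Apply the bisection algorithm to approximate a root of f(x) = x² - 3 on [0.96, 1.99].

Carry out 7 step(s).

f(x) = x² - 3
Initial interval: [0.96, 1.99]

Iteration 1:
  c_1 = (0.960000 + 1.990000)/2 = 1.475000
  f(c_1) = f(1.475000) = -0.824375
  f(a) × f(c) ≥ 0, new interval: [1.475000, 1.990000]
Iteration 2:
  c_2 = (1.475000 + 1.990000)/2 = 1.732500
  f(c_2) = f(1.732500) = 0.001556
  f(a) × f(c) < 0, new interval: [1.475000, 1.732500]
Iteration 3:
  c_3 = (1.475000 + 1.732500)/2 = 1.603750
  f(c_3) = f(1.603750) = -0.427986
  f(a) × f(c) ≥ 0, new interval: [1.603750, 1.732500]
Iteration 4:
  c_4 = (1.603750 + 1.732500)/2 = 1.668125
  f(c_4) = f(1.668125) = -0.217359
  f(a) × f(c) ≥ 0, new interval: [1.668125, 1.732500]
Iteration 5:
  c_5 = (1.668125 + 1.732500)/2 = 1.700312
  f(c_5) = f(1.700312) = -0.108937
  f(a) × f(c) ≥ 0, new interval: [1.700312, 1.732500]
Iteration 6:
  c_6 = (1.700312 + 1.732500)/2 = 1.716406
  f(c_6) = f(1.716406) = -0.053950
  f(a) × f(c) ≥ 0, new interval: [1.716406, 1.732500]
Iteration 7:
  c_7 = (1.716406 + 1.732500)/2 = 1.724453
  f(c_7) = f(1.724453) = -0.026261
  f(a) × f(c) ≥ 0, new interval: [1.724453, 1.732500]

After 7 iteration(s), the approximation is c_7 = 1.724453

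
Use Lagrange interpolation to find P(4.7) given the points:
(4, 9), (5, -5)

Lagrange interpolation formula:
P(x) = Σ yᵢ × Lᵢ(x)
where Lᵢ(x) = Π_{j≠i} (x - xⱼ)/(xᵢ - xⱼ)

L_0(4.7) = (4.7 - 5)/(4 - 5) = 0.300000
L_1(4.7) = (4.7 - 4)/(5 - 4) = 0.700000

P(4.7) = 9×L_0(4.7) + (-5)×L_1(4.7)
P(4.7) = -0.800000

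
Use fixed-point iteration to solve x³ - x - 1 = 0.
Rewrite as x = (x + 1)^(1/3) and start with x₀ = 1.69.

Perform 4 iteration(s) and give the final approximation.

Equation: x³ - x - 1 = 0
Fixed-point form: x = (x + 1)^(1/3)
x₀ = 1.69

x_1 = g(1.690000) = 1.390755
x_2 = g(1.390755) = 1.337145
x_3 = g(1.337145) = 1.327074
x_4 = g(1.327074) = 1.325165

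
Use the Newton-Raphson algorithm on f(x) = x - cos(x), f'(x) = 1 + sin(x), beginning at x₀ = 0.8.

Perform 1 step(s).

f(x) = x - cos(x)
f'(x) = 1 + sin(x)
x₀ = 0.8

Newton-Raphson formula: x_{n+1} = x_n - f(x_n)/f'(x_n)

Iteration 1:
  f(0.800000) = 0.103293
  f'(0.800000) = 1.717356
  x_1 = 0.800000 - 0.103293/1.717356 = 0.739853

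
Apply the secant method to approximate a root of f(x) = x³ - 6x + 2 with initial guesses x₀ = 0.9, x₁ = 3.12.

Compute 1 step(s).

f(x) = x³ - 6x + 2
x₀ = 0.9, x₁ = 3.12

Secant formula: x_{n+1} = x_n - f(x_n)(x_n - x_{n-1})/(f(x_n) - f(x_{n-1}))

Iteration 1:
  f(0.900000) = -2.671000
  f(3.120000) = 13.651328
  x_2 = 3.120000 - 13.651328×(3.120000 - 0.900000)/(13.651328 - (-2.671000))
       = 1.263283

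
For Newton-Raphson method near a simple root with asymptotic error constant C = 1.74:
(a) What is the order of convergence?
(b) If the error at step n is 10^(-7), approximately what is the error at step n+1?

(a) Newton-Raphson has quadratic (order 2) convergence near simple roots.
    This means |e_{n+1}| ≈ C|e_n|².

(b) With |e_n| = 10^(-7) and C = 1.74:
    |e_{n+1}| ≈ 1.74 × (10^(-7))² = 1.74 × 10^(-14)

(a) 2 (quadratic); (b) |e_{n+1}| ≈ 1.740e-14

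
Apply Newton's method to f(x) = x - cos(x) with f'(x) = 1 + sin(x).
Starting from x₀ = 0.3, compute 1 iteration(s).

f(x) = x - cos(x)
f'(x) = 1 + sin(x)
x₀ = 0.3

Newton-Raphson formula: x_{n+1} = x_n - f(x_n)/f'(x_n)

Iteration 1:
  f(0.300000) = -0.655336
  f'(0.300000) = 1.295520
  x_1 = 0.300000 - (-0.655336)/1.295520 = 0.805848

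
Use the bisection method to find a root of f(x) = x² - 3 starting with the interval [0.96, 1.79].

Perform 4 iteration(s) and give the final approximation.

f(x) = x² - 3
Initial interval: [0.96, 1.79]

Iteration 1:
  c_1 = (0.960000 + 1.790000)/2 = 1.375000
  f(c_1) = f(1.375000) = -1.109375
  f(a) × f(c) ≥ 0, new interval: [1.375000, 1.790000]
Iteration 2:
  c_2 = (1.375000 + 1.790000)/2 = 1.582500
  f(c_2) = f(1.582500) = -0.495694
  f(a) × f(c) ≥ 0, new interval: [1.582500, 1.790000]
Iteration 3:
  c_3 = (1.582500 + 1.790000)/2 = 1.686250
  f(c_3) = f(1.686250) = -0.156561
  f(a) × f(c) ≥ 0, new interval: [1.686250, 1.790000]
Iteration 4:
  c_4 = (1.686250 + 1.790000)/2 = 1.738125
  f(c_4) = f(1.738125) = 0.021079
  f(a) × f(c) < 0, new interval: [1.686250, 1.738125]

After 4 iteration(s), the approximation is c_4 = 1.738125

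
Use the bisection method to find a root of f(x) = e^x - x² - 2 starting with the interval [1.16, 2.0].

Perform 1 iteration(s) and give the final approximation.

f(x) = e^x - x² - 2
Initial interval: [1.16, 2.0]

Iteration 1:
  c_1 = (1.160000 + 2.000000)/2 = 1.580000
  f(c_1) = f(1.580000) = 0.358556
  f(a) × f(c) < 0, new interval: [1.160000, 1.580000]

After 1 iteration(s), the approximation is c_1 = 1.580000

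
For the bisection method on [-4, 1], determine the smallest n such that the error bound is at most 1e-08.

We need (b-a)/2^n ≤ 1e-08
(1 - (-4))/2^n ≤ 1e-08
5/2^n ≤ 1e-08
2^n ≥ 500000000
n ≥ log₂(500000000) = 28.90
n ≥ 29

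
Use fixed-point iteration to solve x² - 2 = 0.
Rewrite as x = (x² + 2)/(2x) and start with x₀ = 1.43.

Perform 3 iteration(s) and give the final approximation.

Equation: x² - 2 = 0
Fixed-point form: x = (x² + 2)/(2x)
x₀ = 1.43

x_1 = g(1.430000) = 1.414301
x_2 = g(1.414301) = 1.414214
x_3 = g(1.414214) = 1.414214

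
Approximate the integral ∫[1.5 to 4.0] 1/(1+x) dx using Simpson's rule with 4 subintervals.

f(x) = 1/(1+x)
a = 1.5, b = 4.0, n = 4
h = (b - a)/n = 0.625000

Simpson's rule: (h/3)[f(x₀) + 4f(x₁) + 2f(x₂) + ... + f(xₙ)]

x_0 = 1.5000, f(x_0) = 0.400000, coefficient = 1
x_1 = 2.1250, f(x_1) = 0.320000, coefficient = 4
x_2 = 2.7500, f(x_2) = 0.266667, coefficient = 2
x_3 = 3.3750, f(x_3) = 0.228571, coefficient = 4
x_4 = 4.0000, f(x_4) = 0.200000, coefficient = 1

I ≈ (0.625000/3) × 3.327619 = 0.693254
Exact value: 0.693147
Error: 0.000107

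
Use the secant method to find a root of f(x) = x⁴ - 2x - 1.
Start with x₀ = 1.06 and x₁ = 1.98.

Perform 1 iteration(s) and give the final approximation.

f(x) = x⁴ - 2x - 1
x₀ = 1.06, x₁ = 1.98

Secant formula: x_{n+1} = x_n - f(x_n)(x_n - x_{n-1})/(f(x_n) - f(x_{n-1}))

Iteration 1:
  f(1.060000) = -1.857523
  f(1.980000) = 10.409536
  x_2 = 1.980000 - 10.409536×(1.980000 - 1.060000)/(10.409536 - (-1.857523))
       = 1.199310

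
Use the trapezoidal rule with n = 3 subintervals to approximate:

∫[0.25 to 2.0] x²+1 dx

f(x) = x²+1
a = 0.25, b = 2.0, n = 3
h = (b - a)/n = 0.583333

Trapezoidal rule: (h/2)[f(x₀) + 2f(x₁) + 2f(x₂) + ... + f(xₙ)]

x_0 = 0.2500, f(x_0) = 1.062500, coefficient = 1
x_1 = 0.8333, f(x_1) = 1.694444, coefficient = 2
x_2 = 1.4167, f(x_2) = 3.006944, coefficient = 2
x_3 = 2.0000, f(x_3) = 5.000000, coefficient = 1

I ≈ (0.583333/2) × 15.465278 = 4.510706
Exact value: 4.411458
Error: 0.099248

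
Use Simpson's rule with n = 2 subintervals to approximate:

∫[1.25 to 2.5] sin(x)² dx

f(x) = sin(x)²
a = 1.25, b = 2.5, n = 2
h = (b - a)/n = 0.625000

Simpson's rule: (h/3)[f(x₀) + 4f(x₁) + 2f(x₂) + ... + f(xₙ)]

x_0 = 1.2500, f(x_0) = 0.900572, coefficient = 1
x_1 = 1.8750, f(x_1) = 0.910280, coefficient = 4
x_2 = 2.5000, f(x_2) = 0.358169, coefficient = 1

I ≈ (0.625000/3) × 4.899859 = 1.020804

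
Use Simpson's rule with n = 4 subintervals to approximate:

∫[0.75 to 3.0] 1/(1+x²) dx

f(x) = 1/(1+x²)
a = 0.75, b = 3.0, n = 4
h = (b - a)/n = 0.562500

Simpson's rule: (h/3)[f(x₀) + 4f(x₁) + 2f(x₂) + ... + f(xₙ)]

x_0 = 0.7500, f(x_0) = 0.640000, coefficient = 1
x_1 = 1.3125, f(x_1) = 0.367288, coefficient = 4
x_2 = 1.8750, f(x_2) = 0.221453, coefficient = 2
x_3 = 2.4375, f(x_3) = 0.144063, coefficient = 4
x_4 = 3.0000, f(x_4) = 0.100000, coefficient = 1

I ≈ (0.562500/3) × 3.228312 = 0.605309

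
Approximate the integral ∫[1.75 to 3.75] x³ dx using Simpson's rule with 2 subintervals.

f(x) = x³
a = 1.75, b = 3.75, n = 2
h = (b - a)/n = 1.000000

Simpson's rule: (h/3)[f(x₀) + 4f(x₁) + 2f(x₂) + ... + f(xₙ)]

x_0 = 1.7500, f(x_0) = 5.359375, coefficient = 1
x_1 = 2.7500, f(x_1) = 20.796875, coefficient = 4
x_2 = 3.7500, f(x_2) = 52.734375, coefficient = 1

I ≈ (1.000000/3) × 141.281250 = 47.093750
Exact value: 47.093750
Error: 0.000000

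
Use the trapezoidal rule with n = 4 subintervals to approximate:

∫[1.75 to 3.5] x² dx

f(x) = x²
a = 1.75, b = 3.5, n = 4
h = (b - a)/n = 0.437500

Trapezoidal rule: (h/2)[f(x₀) + 2f(x₁) + 2f(x₂) + ... + f(xₙ)]

x_0 = 1.7500, f(x_0) = 3.062500, coefficient = 1
x_1 = 2.1875, f(x_1) = 4.785156, coefficient = 2
x_2 = 2.6250, f(x_2) = 6.890625, coefficient = 2
x_3 = 3.0625, f(x_3) = 9.378906, coefficient = 2
x_4 = 3.5000, f(x_4) = 12.250000, coefficient = 1

I ≈ (0.437500/2) × 57.421875 = 12.561035
Exact value: 12.505208
Error: 0.055827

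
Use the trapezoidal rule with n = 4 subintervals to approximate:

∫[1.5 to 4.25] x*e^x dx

f(x) = x*e^x
a = 1.5, b = 4.25, n = 4
h = (b - a)/n = 0.687500

Trapezoidal rule: (h/2)[f(x₀) + 2f(x₁) + 2f(x₂) + ... + f(xₙ)]

x_0 = 1.5000, f(x_0) = 6.722534, coefficient = 1
x_1 = 2.1875, f(x_1) = 19.496975, coefficient = 2
x_2 = 2.8750, f(x_2) = 50.960594, coefficient = 2
x_3 = 3.5625, f(x_3) = 125.582454, coefficient = 2
x_4 = 4.2500, f(x_4) = 297.948002, coefficient = 1

I ≈ (0.687500/2) × 696.750583 = 239.508013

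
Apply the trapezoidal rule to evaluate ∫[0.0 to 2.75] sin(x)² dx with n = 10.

f(x) = sin(x)²
a = 0.0, b = 2.75, n = 10
h = (b - a)/n = 0.275000

Trapezoidal rule: (h/2)[f(x₀) + 2f(x₁) + 2f(x₂) + ... + f(xₙ)]

x_0 = 0.0000, f(x_0) = 0.000000, coefficient = 1
x_1 = 0.2750, f(x_1) = 0.073738, coefficient = 2
x_2 = 0.5500, f(x_2) = 0.273202, coefficient = 2
x_3 = 0.8250, f(x_3) = 0.539560, coefficient = 2
x_4 = 1.1000, f(x_4) = 0.794251, coefficient = 2
x_5 = 1.3750, f(x_5) = 0.962151, coefficient = 2
x_6 = 1.6500, f(x_6) = 0.993740, coefficient = 2
x_7 = 1.9250, f(x_7) = 0.879700, coefficient = 2
x_8 = 2.2000, f(x_8) = 0.653666, coefficient = 2
x_9 = 2.4750, f(x_9) = 0.382309, coefficient = 2
x_10 = 2.7500, f(x_10) = 0.145665, coefficient = 1

I ≈ (0.275000/2) × 11.250299 = 1.546916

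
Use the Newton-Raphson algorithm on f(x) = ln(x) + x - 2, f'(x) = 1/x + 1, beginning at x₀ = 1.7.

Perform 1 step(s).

f(x) = ln(x) + x - 2
f'(x) = 1/x + 1
x₀ = 1.7

Newton-Raphson formula: x_{n+1} = x_n - f(x_n)/f'(x_n)

Iteration 1:
  f(1.700000) = 0.230628
  f'(1.700000) = 1.588235
  x_1 = 1.700000 - 0.230628/1.588235 = 1.554790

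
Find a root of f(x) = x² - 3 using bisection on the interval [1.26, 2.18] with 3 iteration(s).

f(x) = x² - 3
Initial interval: [1.26, 2.18]

Iteration 1:
  c_1 = (1.260000 + 2.180000)/2 = 1.720000
  f(c_1) = f(1.720000) = -0.041600
  f(a) × f(c) ≥ 0, new interval: [1.720000, 2.180000]
Iteration 2:
  c_2 = (1.720000 + 2.180000)/2 = 1.950000
  f(c_2) = f(1.950000) = 0.802500
  f(a) × f(c) < 0, new interval: [1.720000, 1.950000]
Iteration 3:
  c_3 = (1.720000 + 1.950000)/2 = 1.835000
  f(c_3) = f(1.835000) = 0.367225
  f(a) × f(c) < 0, new interval: [1.720000, 1.835000]

After 3 iteration(s), the approximation is c_3 = 1.835000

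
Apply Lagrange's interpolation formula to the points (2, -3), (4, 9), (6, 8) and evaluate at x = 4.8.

Lagrange interpolation formula:
P(x) = Σ yᵢ × Lᵢ(x)
where Lᵢ(x) = Π_{j≠i} (x - xⱼ)/(xᵢ - xⱼ)

L_0(4.8) = (4.8 - 4)/(2 - 4) × (4.8 - 6)/(2 - 6) = -0.120000
L_1(4.8) = (4.8 - 2)/(4 - 2) × (4.8 - 6)/(4 - 6) = 0.840000
L_2(4.8) = (4.8 - 2)/(6 - 2) × (4.8 - 4)/(6 - 4) = 0.280000

P(4.8) = (-3)×L_0(4.8) + 9×L_1(4.8) + 8×L_2(4.8)
P(4.8) = 10.160000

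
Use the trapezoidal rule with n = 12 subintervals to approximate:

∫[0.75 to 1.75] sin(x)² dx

f(x) = sin(x)²
a = 0.75, b = 1.75, n = 12
h = (b - a)/n = 0.083333

Trapezoidal rule: (h/2)[f(x₀) + 2f(x₁) + 2f(x₂) + ... + f(xₙ)]

x_0 = 0.7500, f(x_0) = 0.464631, coefficient = 1
x_1 = 0.8333, f(x_1) = 0.547862, coefficient = 2
x_2 = 0.9167, f(x_2) = 0.629766, coefficient = 2
x_3 = 1.0000, f(x_3) = 0.708073, coefficient = 2
x_4 = 1.0833, f(x_4) = 0.780615, coefficient = 2
x_5 = 1.1667, f(x_5) = 0.845379, coefficient = 2
x_6 = 1.2500, f(x_6) = 0.900572, coefficient = 2
x_7 = 1.3333, f(x_7) = 0.944663, coefficient = 2
x_8 = 1.4167, f(x_8) = 0.976432, coefficient = 2
x_9 = 1.5000, f(x_9) = 0.994996, coefficient = 2
x_10 = 1.5833, f(x_10) = 0.999843, coefficient = 2
x_11 = 1.6667, f(x_11) = 0.990837, coefficient = 2
x_12 = 1.7500, f(x_12) = 0.968228, coefficient = 1

I ≈ (0.083333/2) × 20.070935 = 0.836289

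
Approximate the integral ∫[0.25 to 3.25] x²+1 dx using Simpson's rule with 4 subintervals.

f(x) = x²+1
a = 0.25, b = 3.25, n = 4
h = (b - a)/n = 0.750000

Simpson's rule: (h/3)[f(x₀) + 4f(x₁) + 2f(x₂) + ... + f(xₙ)]

x_0 = 0.2500, f(x_0) = 1.062500, coefficient = 1
x_1 = 1.0000, f(x_1) = 2.000000, coefficient = 4
x_2 = 1.7500, f(x_2) = 4.062500, coefficient = 2
x_3 = 2.5000, f(x_3) = 7.250000, coefficient = 4
x_4 = 3.2500, f(x_4) = 11.562500, coefficient = 1

I ≈ (0.750000/3) × 57.750000 = 14.437500
Exact value: 14.437500
Error: 0.000000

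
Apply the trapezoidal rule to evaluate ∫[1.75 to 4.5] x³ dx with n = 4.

f(x) = x³
a = 1.75, b = 4.5, n = 4
h = (b - a)/n = 0.687500

Trapezoidal rule: (h/2)[f(x₀) + 2f(x₁) + 2f(x₂) + ... + f(xₙ)]

x_0 = 1.7500, f(x_0) = 5.359375, coefficient = 1
x_1 = 2.4375, f(x_1) = 14.482178, coefficient = 2
x_2 = 3.1250, f(x_2) = 30.517578, coefficient = 2
x_3 = 3.8125, f(x_3) = 55.415283, coefficient = 2
x_4 = 4.5000, f(x_4) = 91.125000, coefficient = 1

I ≈ (0.687500/2) × 297.314453 = 102.201843
Exact value: 100.170898
Error: 2.030945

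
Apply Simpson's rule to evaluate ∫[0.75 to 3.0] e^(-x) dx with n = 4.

f(x) = e^(-x)
a = 0.75, b = 3.0, n = 4
h = (b - a)/n = 0.562500

Simpson's rule: (h/3)[f(x₀) + 4f(x₁) + 2f(x₂) + ... + f(xₙ)]

x_0 = 0.7500, f(x_0) = 0.472367, coefficient = 1
x_1 = 1.3125, f(x_1) = 0.269146, coefficient = 4
x_2 = 1.8750, f(x_2) = 0.153355, coefficient = 2
x_3 = 2.4375, f(x_3) = 0.087379, coefficient = 4
x_4 = 3.0000, f(x_4) = 0.049787, coefficient = 1

I ≈ (0.562500/3) × 2.254965 = 0.422806
Exact value: 0.422579
Error: 0.000226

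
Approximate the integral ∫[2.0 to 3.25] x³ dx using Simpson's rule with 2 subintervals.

f(x) = x³
a = 2.0, b = 3.25, n = 2
h = (b - a)/n = 0.625000

Simpson's rule: (h/3)[f(x₀) + 4f(x₁) + 2f(x₂) + ... + f(xₙ)]

x_0 = 2.0000, f(x_0) = 8.000000, coefficient = 1
x_1 = 2.6250, f(x_1) = 18.087891, coefficient = 4
x_2 = 3.2500, f(x_2) = 34.328125, coefficient = 1

I ≈ (0.625000/3) × 114.679688 = 23.891602
Exact value: 23.891602
Error: 0.000000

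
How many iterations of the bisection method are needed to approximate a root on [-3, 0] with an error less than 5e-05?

We need (b-a)/2^n ≤ 5e-05
(0 - (-3))/2^n ≤ 5e-05
3/2^n ≤ 5e-05
2^n ≥ 60000
n ≥ log₂(60000) = 15.87
n ≥ 16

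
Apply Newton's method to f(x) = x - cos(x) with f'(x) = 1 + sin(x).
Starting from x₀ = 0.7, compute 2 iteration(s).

f(x) = x - cos(x)
f'(x) = 1 + sin(x)
x₀ = 0.7

Newton-Raphson formula: x_{n+1} = x_n - f(x_n)/f'(x_n)

Iteration 1:
  f(0.700000) = -0.064842
  f'(0.700000) = 1.644218
  x_1 = 0.700000 - (-0.064842)/1.644218 = 0.739436
Iteration 2:
  f(0.739436) = 0.000588
  f'(0.739436) = 1.673872
  x_2 = 0.739436 - 0.000588/1.673872 = 0.739085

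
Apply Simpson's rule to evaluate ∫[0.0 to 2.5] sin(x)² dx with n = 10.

f(x) = sin(x)²
a = 0.0, b = 2.5, n = 10
h = (b - a)/n = 0.250000

Simpson's rule: (h/3)[f(x₀) + 4f(x₁) + 2f(x₂) + ... + f(xₙ)]

x_0 = 0.0000, f(x_0) = 0.000000, coefficient = 1
x_1 = 0.2500, f(x_1) = 0.061209, coefficient = 4
x_2 = 0.5000, f(x_2) = 0.229849, coefficient = 2
x_3 = 0.7500, f(x_3) = 0.464631, coefficient = 4
x_4 = 1.0000, f(x_4) = 0.708073, coefficient = 2
x_5 = 1.2500, f(x_5) = 0.900572, coefficient = 4
x_6 = 1.5000, f(x_6) = 0.994996, coefficient = 2
x_7 = 1.7500, f(x_7) = 0.968228, coefficient = 4
x_8 = 2.0000, f(x_8) = 0.826822, coefficient = 2
x_9 = 2.2500, f(x_9) = 0.605398, coefficient = 4
x_10 = 2.5000, f(x_10) = 0.358169, coefficient = 1

I ≈ (0.250000/3) × 17.877802 = 1.489817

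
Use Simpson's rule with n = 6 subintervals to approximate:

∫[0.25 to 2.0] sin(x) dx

f(x) = sin(x)
a = 0.25, b = 2.0, n = 6
h = (b - a)/n = 0.291667

Simpson's rule: (h/3)[f(x₀) + 4f(x₁) + 2f(x₂) + ... + f(xₙ)]

x_0 = 0.2500, f(x_0) = 0.247404, coefficient = 1
x_1 = 0.5417, f(x_1) = 0.515565, coefficient = 4
x_2 = 0.8333, f(x_2) = 0.740177, coefficient = 2
x_3 = 1.1250, f(x_3) = 0.902268, coefficient = 4
x_4 = 1.4167, f(x_4) = 0.988146, coefficient = 2
x_5 = 1.7083, f(x_5) = 0.990557, coefficient = 4
x_6 = 2.0000, f(x_6) = 0.909297, coefficient = 1

I ≈ (0.291667/3) × 14.246902 = 1.385116
Exact value: 1.385059
Error: 0.000056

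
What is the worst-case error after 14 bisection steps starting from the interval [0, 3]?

Bisection error bound: |error| ≤ (b-a)/2^n
|error| ≤ (3 - 0)/2^14 = 3/2^14
|error| ≤ 0.0001831055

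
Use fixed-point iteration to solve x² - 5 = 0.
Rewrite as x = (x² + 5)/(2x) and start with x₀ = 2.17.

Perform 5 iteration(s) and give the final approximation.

Equation: x² - 5 = 0
Fixed-point form: x = (x² + 5)/(2x)
x₀ = 2.17

x_1 = g(2.170000) = 2.237074
x_2 = g(2.237074) = 2.236068
x_3 = g(2.236068) = 2.236068
x_4 = g(2.236068) = 2.236068
x_5 = g(2.236068) = 2.236068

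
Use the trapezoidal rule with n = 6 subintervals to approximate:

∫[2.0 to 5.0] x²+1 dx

f(x) = x²+1
a = 2.0, b = 5.0, n = 6
h = (b - a)/n = 0.500000

Trapezoidal rule: (h/2)[f(x₀) + 2f(x₁) + 2f(x₂) + ... + f(xₙ)]

x_0 = 2.0000, f(x_0) = 5.000000, coefficient = 1
x_1 = 2.5000, f(x_1) = 7.250000, coefficient = 2
x_2 = 3.0000, f(x_2) = 10.000000, coefficient = 2
x_3 = 3.5000, f(x_3) = 13.250000, coefficient = 2
x_4 = 4.0000, f(x_4) = 17.000000, coefficient = 2
x_5 = 4.5000, f(x_5) = 21.250000, coefficient = 2
x_6 = 5.0000, f(x_6) = 26.000000, coefficient = 1

I ≈ (0.500000/2) × 168.500000 = 42.125000
Exact value: 42.000000
Error: 0.125000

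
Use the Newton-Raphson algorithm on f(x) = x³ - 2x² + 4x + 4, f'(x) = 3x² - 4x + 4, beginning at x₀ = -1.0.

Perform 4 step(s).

f(x) = x³ - 2x² + 4x + 4
f'(x) = 3x² - 4x + 4
x₀ = -1.0

Newton-Raphson formula: x_{n+1} = x_n - f(x_n)/f'(x_n)

Iteration 1:
  f(-1.000000) = -3.000000
  f'(-1.000000) = 11.000000
  x_1 = -1.000000 - (-3.000000)/11.000000 = -0.727273
Iteration 2:
  f(-0.727273) = -0.351615
  f'(-0.727273) = 8.495868
  x_2 = -0.727273 - (-0.351615)/8.495868 = -0.685886
Iteration 3:
  f(-0.685886) = -0.007092
  f'(-0.685886) = 8.154864
  x_3 = -0.685886 - (-0.007092)/8.154864 = -0.685016
Iteration 4:
  f(-0.685016) = -0.000003
  f'(-0.685016) = 8.147808
  x_4 = -0.685016 - (-0.000003)/8.147808 = -0.685016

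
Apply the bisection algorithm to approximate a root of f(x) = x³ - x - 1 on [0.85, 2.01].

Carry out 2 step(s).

f(x) = x³ - x - 1
Initial interval: [0.85, 2.01]

Iteration 1:
  c_1 = (0.850000 + 2.010000)/2 = 1.430000
  f(c_1) = f(1.430000) = 0.494207
  f(a) × f(c) < 0, new interval: [0.850000, 1.430000]
Iteration 2:
  c_2 = (0.850000 + 1.430000)/2 = 1.140000
  f(c_2) = f(1.140000) = -0.658456
  f(a) × f(c) ≥ 0, new interval: [1.140000, 1.430000]

After 2 iteration(s), the approximation is c_2 = 1.140000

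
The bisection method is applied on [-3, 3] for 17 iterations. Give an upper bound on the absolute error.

Bisection error bound: |error| ≤ (b-a)/2^n
|error| ≤ (3 - (-3))/2^17 = 6/2^17
|error| ≤ 0.0000457764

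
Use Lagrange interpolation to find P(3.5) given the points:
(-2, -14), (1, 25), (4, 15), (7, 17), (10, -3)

Lagrange interpolation formula:
P(x) = Σ yᵢ × Lᵢ(x)
where Lᵢ(x) = Π_{j≠i} (x - xⱼ)/(xᵢ - xⱼ)

L_0(3.5) = (3.5 - 1)/(-2 - 1) × (3.5 - 4)/(-2 - 4) × (3.5 - 7)/(-2 - 7) × (3.5 - 10)/(-2 - 10) = -0.014628
L_1(3.5) = (3.5 - (-2))/(1 - (-2)) × (3.5 - 4)/(1 - 4) × (3.5 - 7)/(1 - 7) × (3.5 - 10)/(1 - 10) = 0.128729
L_2(3.5) = (3.5 - (-2))/(4 - (-2)) × (3.5 - 1)/(4 - 1) × (3.5 - 7)/(4 - 7) × (3.5 - 10)/(4 - 10) = 0.965471
L_3(3.5) = (3.5 - (-2))/(7 - (-2)) × (3.5 - 1)/(7 - 1) × (3.5 - 4)/(7 - 4) × (3.5 - 10)/(7 - 10) = -0.091950
L_4(3.5) = (3.5 - (-2))/(10 - (-2)) × (3.5 - 1)/(10 - 1) × (3.5 - 4)/(10 - 4) × (3.5 - 7)/(10 - 7) = 0.012378

P(3.5) = (-14)×L_0(3.5) + 25×L_1(3.5) + 15×L_2(3.5) + 17×L_3(3.5) + (-3)×L_4(3.5)
P(3.5) = 16.304816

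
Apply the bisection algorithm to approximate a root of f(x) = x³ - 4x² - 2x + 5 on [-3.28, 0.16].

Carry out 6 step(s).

f(x) = x³ - 4x² - 2x + 5
Initial interval: [-3.28, 0.16]

Iteration 1:
  c_1 = (-3.280000 + 0.160000)/2 = -1.560000
  f(c_1) = f(-1.560000) = -5.410816
  f(a) × f(c) ≥ 0, new interval: [-1.560000, 0.160000]
Iteration 2:
  c_2 = (-1.560000 + 0.160000)/2 = -0.700000
  f(c_2) = f(-0.700000) = 4.097000
  f(a) × f(c) < 0, new interval: [-1.560000, -0.700000]
Iteration 3:
  c_3 = (-1.560000 + (-0.700000))/2 = -1.130000
  f(c_3) = f(-1.130000) = 0.709503
  f(a) × f(c) < 0, new interval: [-1.560000, -1.130000]
Iteration 4:
  c_4 = (-1.560000 + (-1.130000))/2 = -1.345000
  f(c_4) = f(-1.345000) = -1.979239
  f(a) × f(c) ≥ 0, new interval: [-1.345000, -1.130000]
Iteration 5:
  c_5 = (-1.345000 + (-1.130000))/2 = -1.237500
  f(c_5) = f(-1.237500) = -0.545740
  f(a) × f(c) ≥ 0, new interval: [-1.237500, -1.130000]
Iteration 6:
  c_6 = (-1.237500 + (-1.130000))/2 = -1.183750
  f(c_6) = f(-1.183750) = 0.103697
  f(a) × f(c) < 0, new interval: [-1.237500, -1.183750]

After 6 iteration(s), the approximation is c_6 = -1.183750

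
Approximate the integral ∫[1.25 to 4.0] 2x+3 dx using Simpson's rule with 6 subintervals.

f(x) = 2x+3
a = 1.25, b = 4.0, n = 6
h = (b - a)/n = 0.458333

Simpson's rule: (h/3)[f(x₀) + 4f(x₁) + 2f(x₂) + ... + f(xₙ)]

x_0 = 1.2500, f(x_0) = 5.500000, coefficient = 1
x_1 = 1.7083, f(x_1) = 6.416667, coefficient = 4
x_2 = 2.1667, f(x_2) = 7.333333, coefficient = 2
x_3 = 2.6250, f(x_3) = 8.250000, coefficient = 4
x_4 = 3.0833, f(x_4) = 9.166667, coefficient = 2
x_5 = 3.5417, f(x_5) = 10.083333, coefficient = 4
x_6 = 4.0000, f(x_6) = 11.000000, coefficient = 1

I ≈ (0.458333/3) × 148.500000 = 22.687500
Exact value: 22.687500
Error: 0.000000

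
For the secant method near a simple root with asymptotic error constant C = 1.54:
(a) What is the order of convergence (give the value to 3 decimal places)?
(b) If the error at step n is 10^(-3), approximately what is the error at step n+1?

(a) Secant method has superlinear convergence with order φ = (1+√5)/2 ≈ 1.618.
    This means |e_{n+1}| ≈ C|e_n|^1.618.

(b) With |e_n| = 10^(-3) and C = 1.54:
    |e_{n+1}| ≈ 1.54 × (10^(-3))^1.618 = 1.54 × 10^(-4.85)

(a) ≈ 1.618 (golden ratio); (b) |e_{n+1}| ≈ 2.155e-05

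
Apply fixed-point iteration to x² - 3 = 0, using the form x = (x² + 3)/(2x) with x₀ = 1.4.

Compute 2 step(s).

Equation: x² - 3 = 0
Fixed-point form: x = (x² + 3)/(2x)
x₀ = 1.4

x_1 = g(1.400000) = 1.771429
x_2 = g(1.771429) = 1.732488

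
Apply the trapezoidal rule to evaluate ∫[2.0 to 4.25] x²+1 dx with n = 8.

f(x) = x²+1
a = 2.0, b = 4.25, n = 8
h = (b - a)/n = 0.281250

Trapezoidal rule: (h/2)[f(x₀) + 2f(x₁) + 2f(x₂) + ... + f(xₙ)]

x_0 = 2.0000, f(x_0) = 5.000000, coefficient = 1
x_1 = 2.2812, f(x_1) = 6.204102, coefficient = 2
x_2 = 2.5625, f(x_2) = 7.566406, coefficient = 2
x_3 = 2.8438, f(x_3) = 9.086914, coefficient = 2
x_4 = 3.1250, f(x_4) = 10.765625, coefficient = 2
x_5 = 3.4062, f(x_5) = 12.602539, coefficient = 2
x_6 = 3.6875, f(x_6) = 14.597656, coefficient = 2
x_7 = 3.9688, f(x_7) = 16.750977, coefficient = 2
x_8 = 4.2500, f(x_8) = 19.062500, coefficient = 1

I ≈ (0.281250/2) × 179.210938 = 25.201538
Exact value: 25.171875
Error: 0.029663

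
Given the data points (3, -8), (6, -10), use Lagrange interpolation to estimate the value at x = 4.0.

Lagrange interpolation formula:
P(x) = Σ yᵢ × Lᵢ(x)
where Lᵢ(x) = Π_{j≠i} (x - xⱼ)/(xᵢ - xⱼ)

L_0(4.0) = (4.0 - 6)/(3 - 6) = 0.666667
L_1(4.0) = (4.0 - 3)/(6 - 3) = 0.333333

P(4.0) = (-8)×L_0(4.0) + (-10)×L_1(4.0)
P(4.0) = -8.666667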